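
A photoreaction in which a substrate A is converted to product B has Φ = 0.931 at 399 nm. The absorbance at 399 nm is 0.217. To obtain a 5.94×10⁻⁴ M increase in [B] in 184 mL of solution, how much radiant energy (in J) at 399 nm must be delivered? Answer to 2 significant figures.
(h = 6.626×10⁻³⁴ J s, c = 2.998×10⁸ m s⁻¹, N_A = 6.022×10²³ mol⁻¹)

Product: (5.94×10⁻⁴ M)(0.184 L) = 1.093×10⁻⁴ mol.
Photons that must be absorbed: 1.093×10⁻⁴ / 0.931 = 1.174×10⁻⁴ mol.
Fraction absorbed: 1 − 10^(−0.217) = 0.3933.
Incident photons needed: 1.174×10⁻⁴ / 0.3933 = 2.985×10⁻⁴ mol.
Photon energy: hc/λ = 4.979×10⁻¹⁹ J; per mole, 2.998×10⁵ J mol⁻¹.
Energy required: 2.985×10⁻⁴ × 2.998×10⁵ = 89 J.

89 J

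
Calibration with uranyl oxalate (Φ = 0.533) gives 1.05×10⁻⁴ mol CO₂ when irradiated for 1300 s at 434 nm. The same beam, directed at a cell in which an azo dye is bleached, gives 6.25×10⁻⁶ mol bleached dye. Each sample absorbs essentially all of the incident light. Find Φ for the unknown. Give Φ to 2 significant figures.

Φ = 0.032

Photons absorbed by the actinometer: 1.05×10⁻⁴ / 0.533 = 1.970×10⁻⁴ mol.
Φ(unknown) = 6.25×10⁻⁶ / 1.970×10⁻⁴ = 0.032.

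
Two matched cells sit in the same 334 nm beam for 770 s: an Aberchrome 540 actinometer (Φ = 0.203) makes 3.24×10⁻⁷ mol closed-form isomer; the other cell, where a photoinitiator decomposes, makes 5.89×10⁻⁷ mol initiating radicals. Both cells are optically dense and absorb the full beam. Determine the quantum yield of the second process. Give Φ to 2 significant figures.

Photons absorbed by the actinometer: 3.24×10⁻⁷ / 0.203 = 1.596×10⁻⁶ mol.
Φ(unknown) = 5.89×10⁻⁷ / 1.596×10⁻⁶ = 0.37.

Φ = 0.37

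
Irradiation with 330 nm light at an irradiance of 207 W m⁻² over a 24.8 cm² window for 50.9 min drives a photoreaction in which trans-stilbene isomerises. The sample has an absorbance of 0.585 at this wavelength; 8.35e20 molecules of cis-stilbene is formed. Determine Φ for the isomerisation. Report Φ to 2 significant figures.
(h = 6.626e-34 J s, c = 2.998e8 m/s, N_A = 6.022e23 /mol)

Φ = 0.43

Product: 8.35e20 / 6.022e23 = 0.001387 mol.
Photon energy at 330 nm: hc/λ = (6.626e-34)(2.998e8)/(330e-9) = 6.020e-19 J.
Energy delivered: (207 W m⁻²)(24.8e-4 m²)(3054 s) = 1568 J.
Photons incident: 1568 / 6.020e-19 = 2.605e21, i.e. 2.605e21/6.022e23 = 0.004326 mol.
Fraction absorbed: 1 − 10^(−0.585) = 0.7400.
Photons absorbed: 0.7400 × 0.004326 = 0.003201 mol.
Φ = 0.001387 mol / 0.003201 mol photons = 0.43.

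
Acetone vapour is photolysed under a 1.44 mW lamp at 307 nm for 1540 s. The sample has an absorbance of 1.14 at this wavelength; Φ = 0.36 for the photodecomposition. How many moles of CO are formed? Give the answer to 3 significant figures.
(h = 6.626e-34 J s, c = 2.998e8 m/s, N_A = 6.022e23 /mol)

Photon energy at 307 nm: hc/λ = (6.626e-34)(2.998e8)/(307e-9) = 6.471e-19 J.
Energy delivered: (1.44 mW)(1540 s) = 2.218 J.
Photons incident: 2.218 / 6.471e-19 = 3.428e18, i.e. 3.428e18/6.022e23 = 5.692e-6 mol.
Fraction absorbed: 1 − 10^(−1.14) = 0.9276.
Photons absorbed: 0.9276 × 5.692e-6 = 5.280e-6 mol.
Product: Φ × n_abs = 0.36 × 5.280e-6 = 1.901e-6 mol.

1.90e-6 mol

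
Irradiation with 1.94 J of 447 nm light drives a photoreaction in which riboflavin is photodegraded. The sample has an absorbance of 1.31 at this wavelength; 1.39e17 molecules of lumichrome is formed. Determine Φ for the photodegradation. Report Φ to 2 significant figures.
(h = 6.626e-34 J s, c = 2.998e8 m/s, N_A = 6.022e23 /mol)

Φ = 0.033

Product: 1.39e17 / 6.022e23 = 2.308e-7 mol.
Photon energy at 447 nm: hc/λ = (6.626e-34)(2.998e8)/(447e-9) = 4.444e-19 J.
Photons incident: 1.94 / 4.444e-19 = 4.365e18, i.e. 4.365e18/6.022e23 = 7.248e-6 mol.
Fraction absorbed: 1 − 10^(−1.31) = 0.9510.
Photons absorbed: 0.9510 × 7.248e-6 = 6.893e-6 mol.
Φ = 2.308e-7 mol / 6.893e-6 mol photons = 0.033.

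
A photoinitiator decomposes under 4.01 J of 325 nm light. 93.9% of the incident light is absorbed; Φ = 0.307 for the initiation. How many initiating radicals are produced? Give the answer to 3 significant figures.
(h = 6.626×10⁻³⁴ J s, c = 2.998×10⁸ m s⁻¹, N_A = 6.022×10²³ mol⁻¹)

Photon energy at 325 nm: hc/λ = (6.626×10⁻³⁴)(2.998×10⁸)/(325×10⁻⁹) = 6.112×10⁻¹⁹ J.
Photons incident: 4.01 / 6.112×10⁻¹⁹ = 6.561×10¹⁸, i.e. 6.561×10¹⁸/6.022×10²³ = 1.090×10⁻⁵ mol.
Photons absorbed: 0.939 × 1.090×10⁻⁵ = 1.024×10⁻⁵ mol.
Product: Φ × n_abs = 0.307 × 1.024×10⁻⁵ = 3.144×10⁻⁶ mol.
As a count: 3.144×10⁻⁶ × 6.022×10²³ = 1.89×10¹⁸.

1.89×10¹⁸ initiating radicals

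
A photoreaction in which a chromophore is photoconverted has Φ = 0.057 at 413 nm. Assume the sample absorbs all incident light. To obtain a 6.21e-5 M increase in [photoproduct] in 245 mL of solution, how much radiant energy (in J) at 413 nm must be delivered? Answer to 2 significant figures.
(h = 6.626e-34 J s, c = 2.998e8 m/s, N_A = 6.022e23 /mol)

77 J

Product: (6.21e-5 M)(0.245 L) = 1.521e-5 mol.
Photons that must be absorbed: 1.521e-5 / 0.057 = 2.668e-4 mol.
Photon energy: hc/λ = 4.810e-19 J; per mole, 2.897e5 J mol⁻¹.
Energy required: 2.668e-4 × 2.897e5 = 77 J.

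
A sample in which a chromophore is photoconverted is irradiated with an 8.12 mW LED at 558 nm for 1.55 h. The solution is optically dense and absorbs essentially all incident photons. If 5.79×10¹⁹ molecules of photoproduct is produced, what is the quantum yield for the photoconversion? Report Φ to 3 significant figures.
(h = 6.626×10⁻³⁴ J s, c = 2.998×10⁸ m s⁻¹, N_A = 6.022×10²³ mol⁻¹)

Φ = 0.455

Product: 5.79×10¹⁹ / 6.022×10²³ = 9.615×10⁻⁵ mol.
Photon energy at 558 nm: hc/λ = (6.626×10⁻³⁴)(2.998×10⁸)/(558×10⁻⁹) = 3.560×10⁻¹⁹ J.
Energy delivered: (8.12 mW)(5580 s) = 45.31 J.
Photons incident: 45.31 / 3.560×10⁻¹⁹ = 1.273×10²⁰, i.e. 1.273×10²⁰/6.022×10²³ = 2.114×10⁻⁴ mol.
Φ = 9.615×10⁻⁵ mol / 2.114×10⁻⁴ mol photons = 0.455.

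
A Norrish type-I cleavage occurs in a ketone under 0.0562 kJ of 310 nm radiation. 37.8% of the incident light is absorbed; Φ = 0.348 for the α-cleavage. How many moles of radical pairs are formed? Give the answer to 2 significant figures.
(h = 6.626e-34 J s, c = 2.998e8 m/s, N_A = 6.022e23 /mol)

Photon energy at 310 nm: hc/λ = (6.626e-34)(2.998e8)/(310e-9) = 6.408e-19 J.
Incident energy: 0.0562 kJ = 56.2 J.
Photons incident: 56.2 / 6.408e-19 = 8.770e19, i.e. 8.770e19/6.022e23 = 1.456e-4 mol.
Photons absorbed: 0.378 × 1.456e-4 = 5.504e-5 mol.
Product: Φ × n_abs = 0.348 × 5.504e-5 = 1.915e-5 mol.

1.9e-5 mol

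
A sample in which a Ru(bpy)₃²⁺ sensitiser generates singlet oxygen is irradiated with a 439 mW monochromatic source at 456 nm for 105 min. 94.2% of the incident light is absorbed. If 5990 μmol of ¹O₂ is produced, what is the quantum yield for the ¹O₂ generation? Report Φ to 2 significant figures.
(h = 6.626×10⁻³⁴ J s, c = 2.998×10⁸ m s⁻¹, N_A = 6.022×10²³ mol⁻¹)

Φ = 0.60

Product: 5990 μmol = 0.00599 mol.
Photon energy at 456 nm: hc/λ = (6.626×10⁻³⁴)(2.998×10⁸)/(456×10⁻⁹) = 4.356×10⁻¹⁹ J.
Energy delivered: (439 mW)(6300 s) = 2766 J.
Photons incident: 2766 / 4.356×10⁻¹⁹ = 6.350×10²¹, i.e. 6.350×10²¹/6.022×10²³ = 0.01054 mol.
Photons absorbed: 0.942 × 0.01054 = 0.009929 mol.
Φ = 0.00599 mol / 0.009929 mol photons = 0.60.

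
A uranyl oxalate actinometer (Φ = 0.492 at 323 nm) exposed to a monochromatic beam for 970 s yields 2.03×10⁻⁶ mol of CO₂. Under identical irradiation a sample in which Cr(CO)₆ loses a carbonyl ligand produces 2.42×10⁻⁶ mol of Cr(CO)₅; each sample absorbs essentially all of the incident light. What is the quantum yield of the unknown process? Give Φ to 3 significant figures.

Photons absorbed by the actinometer: 2.03×10⁻⁶ / 0.492 = 4.126×10⁻⁶ mol.
Φ(unknown) = 2.42×10⁻⁶ / 4.126×10⁻⁶ = 0.587.

Φ = 0.587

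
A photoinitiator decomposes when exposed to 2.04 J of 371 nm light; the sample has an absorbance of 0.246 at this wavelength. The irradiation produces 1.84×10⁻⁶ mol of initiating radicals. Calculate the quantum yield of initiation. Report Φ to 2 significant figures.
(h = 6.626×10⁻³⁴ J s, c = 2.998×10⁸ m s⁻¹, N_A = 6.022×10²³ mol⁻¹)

Photon energy at 371 nm: hc/λ = (6.626×10⁻³⁴)(2.998×10⁸)/(371×10⁻⁹) = 5.354×10⁻¹⁹ J.
Photons incident: 2.04 / 5.354×10⁻¹⁹ = 3.810×10¹⁸, i.e. 3.810×10¹⁸/6.022×10²³ = 6.327×10⁻⁶ mol.
Fraction absorbed: 1 − 10^(−0.246) = 0.4325.
Photons absorbed: 0.4325 × 6.327×10⁻⁶ = 2.736×10⁻⁶ mol.
Φ = 1.84×10⁻⁶ mol / 2.736×10⁻⁶ mol photons = 0.67.

Φ = 0.67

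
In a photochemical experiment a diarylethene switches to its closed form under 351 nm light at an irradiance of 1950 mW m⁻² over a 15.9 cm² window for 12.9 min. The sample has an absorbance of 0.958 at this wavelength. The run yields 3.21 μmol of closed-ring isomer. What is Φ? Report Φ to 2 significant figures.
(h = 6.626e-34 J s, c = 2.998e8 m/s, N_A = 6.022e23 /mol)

Φ = 0.51

Product: 3.21 μmol = 3.21e-6 mol.
Photon energy at 351 nm: hc/λ = (6.626e-34)(2.998e8)/(351e-9) = 5.659e-19 J.
Energy delivered: (1950 mW m⁻²)(15.9e-4 m²)(774 s) = 2.400 J.
Photons incident: 2.400 / 5.659e-19 = 4.241e18, i.e. 4.241e18/6.022e23 = 7.043e-6 mol.
Fraction absorbed: 1 − 10^(−0.958) = 0.8898.
Photons absorbed: 0.8898 × 7.043e-6 = 6.267e-6 mol.
Φ = 3.21e-6 mol / 6.267e-6 mol photons = 0.51.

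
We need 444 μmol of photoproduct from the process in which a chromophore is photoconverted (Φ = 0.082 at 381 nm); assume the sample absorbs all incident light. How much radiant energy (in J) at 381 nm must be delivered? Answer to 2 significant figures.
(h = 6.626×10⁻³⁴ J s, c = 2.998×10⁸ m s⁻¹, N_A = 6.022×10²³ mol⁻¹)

Product: 444 μmol = 4.44×10⁻⁴ mol.
Photons that must be absorbed: 4.44×10⁻⁴ / 0.082 = 0.005415 mol.
Photon energy: hc/λ = 5.214×10⁻¹⁹ J; per mole, 3.140×10⁵ J mol⁻¹.
Energy required: 0.005415 × 3.140×10⁵ = 1700 J.

1700 J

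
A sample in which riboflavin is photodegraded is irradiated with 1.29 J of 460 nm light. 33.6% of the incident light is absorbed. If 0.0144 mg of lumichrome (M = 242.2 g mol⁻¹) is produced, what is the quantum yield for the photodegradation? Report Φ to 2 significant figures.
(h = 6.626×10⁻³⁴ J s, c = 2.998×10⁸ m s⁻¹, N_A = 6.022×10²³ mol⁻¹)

Product: 0.0144 mg / 242.2 g mol⁻¹ = 5.945×10⁻⁸ mol.
Photon energy at 460 nm: hc/λ = (6.626×10⁻³⁴)(2.998×10⁸)/(460×10⁻⁹) = 4.318×10⁻¹⁹ J.
Photons incident: 1.29 / 4.318×10⁻¹⁹ = 2.987×10¹⁸, i.e. 2.987×10¹⁸/6.022×10²³ = 4.960×10⁻⁶ mol.
Photons absorbed: 0.336 × 4.960×10⁻⁶ = 1.667×10⁻⁶ mol.
Φ = 5.945×10⁻⁸ mol / 1.667×10⁻⁶ mol photons = 0.036.

Φ = 0.036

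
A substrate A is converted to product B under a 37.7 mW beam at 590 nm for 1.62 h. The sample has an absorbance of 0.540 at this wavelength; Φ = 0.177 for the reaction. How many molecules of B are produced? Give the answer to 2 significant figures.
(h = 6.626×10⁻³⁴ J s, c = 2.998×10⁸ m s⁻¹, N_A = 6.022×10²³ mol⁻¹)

8.2×10¹⁹ molecules

Photon energy at 590 nm: hc/λ = (6.626×10⁻³⁴)(2.998×10⁸)/(590×10⁻⁹) = 3.367×10⁻¹⁹ J.
Energy delivered: (37.7 mW)(5832 s) = 219.9 J.
Photons incident: 219.9 / 3.367×10⁻¹⁹ = 6.531×10²⁰, i.e. 6.531×10²⁰/6.022×10²³ = 0.001085 mol.
Fraction absorbed: 1 − 10^(−0.540) = 0.7116.
Photons absorbed: 0.7116 × 0.001085 = 7.721×10⁻⁴ mol.
Product: Φ × n_abs = 0.177 × 7.721×10⁻⁴ = 1.367×10⁻⁴ mol.
As a count: 1.367×10⁻⁴ × 6.022×10²³ = 8.2×10¹⁹.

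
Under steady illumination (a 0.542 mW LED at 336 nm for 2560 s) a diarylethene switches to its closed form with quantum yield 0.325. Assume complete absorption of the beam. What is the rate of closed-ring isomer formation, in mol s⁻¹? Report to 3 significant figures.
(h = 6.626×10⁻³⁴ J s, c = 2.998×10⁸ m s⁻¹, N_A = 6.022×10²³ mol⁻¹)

Photon energy at 336 nm: hc/λ = (6.626×10⁻³⁴)(2.998×10⁸)/(336×10⁻⁹) = 5.912×10⁻¹⁹ J.
Energy delivered: (0.542 mW)(2560 s) = 1.388 J.
Photons incident: 1.388 / 5.912×10⁻¹⁹ = 2.348×10¹⁸, i.e. 2.348×10¹⁸/6.022×10²³ = 3.899×10⁻⁶ mol.
Product formed: 0.325 × 3.899×10⁻⁶ = 1.267×10⁻⁶ mol.
Rate: 1.267×10⁻⁶ / 2560 s = 4.95×10⁻¹⁰ mol s⁻¹.

4.95×10⁻¹⁰ mol s⁻¹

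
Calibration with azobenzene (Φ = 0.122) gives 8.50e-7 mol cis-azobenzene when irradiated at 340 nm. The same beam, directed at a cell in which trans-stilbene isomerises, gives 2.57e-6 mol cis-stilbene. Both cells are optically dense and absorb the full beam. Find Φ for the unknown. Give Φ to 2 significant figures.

Photons absorbed by the actinometer: 8.50e-7 / 0.122 = 6.967e-6 mol.
Φ(unknown) = 2.57e-6 / 6.967e-6 = 0.37.

Φ = 0.37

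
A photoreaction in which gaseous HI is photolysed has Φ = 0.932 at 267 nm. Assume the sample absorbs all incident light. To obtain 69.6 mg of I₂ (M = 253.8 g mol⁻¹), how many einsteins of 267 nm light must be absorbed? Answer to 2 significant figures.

2.9×10⁻⁴ einstein

Product: 69.6 mg / 253.8 g mol⁻¹ = 2.742×10⁻⁴ mol.
Photons that must be absorbed: 2.742×10⁻⁴ / 0.932 = 2.942×10⁻⁴ mol.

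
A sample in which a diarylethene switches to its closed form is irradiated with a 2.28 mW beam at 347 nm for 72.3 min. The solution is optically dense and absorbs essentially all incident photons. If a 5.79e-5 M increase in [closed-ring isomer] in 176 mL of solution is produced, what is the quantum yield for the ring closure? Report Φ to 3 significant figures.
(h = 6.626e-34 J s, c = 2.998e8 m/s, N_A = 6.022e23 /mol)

Φ = 0.355

Product: (5.79e-5 M)(0.176 L) = 1.019e-5 mol.
Photon energy at 347 nm: hc/λ = (6.626e-34)(2.998e8)/(347e-9) = 5.725e-19 J.
Energy delivered: (2.28 mW)(4338 s) = 9.891 J.
Photons incident: 9.891 / 5.725e-19 = 1.728e19, i.e. 1.728e19/6.022e23 = 2.869e-5 mol.
Φ = 1.019e-5 mol / 2.869e-5 mol photons = 0.355.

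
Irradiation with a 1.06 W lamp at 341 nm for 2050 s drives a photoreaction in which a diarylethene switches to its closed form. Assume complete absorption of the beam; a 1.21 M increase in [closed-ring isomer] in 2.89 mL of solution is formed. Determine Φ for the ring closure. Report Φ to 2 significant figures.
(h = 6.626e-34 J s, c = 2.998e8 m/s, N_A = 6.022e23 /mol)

Φ = 0.56

Product: (1.21 M)(0.00289 L) = 0.003497 mol.
Photon energy at 341 nm: hc/λ = (6.626e-34)(2.998e8)/(341e-9) = 5.825e-19 J.
Energy delivered: (1.06 W)(2050 s) = 2173 J.
Photons incident: 2173 / 5.825e-19 = 3.730e21, i.e. 3.730e21/6.022e23 = 0.006194 mol.
Φ = 0.003497 mol / 0.006194 mol photons = 0.56.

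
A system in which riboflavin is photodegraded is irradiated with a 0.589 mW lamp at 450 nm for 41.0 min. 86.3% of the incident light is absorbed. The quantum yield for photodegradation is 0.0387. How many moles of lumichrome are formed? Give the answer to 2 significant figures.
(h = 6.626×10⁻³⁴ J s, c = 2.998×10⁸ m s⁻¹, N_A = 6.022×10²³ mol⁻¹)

1.8×10⁻⁷ mol

Photon energy at 450 nm: hc/λ = (6.626×10⁻³⁴)(2.998×10⁸)/(450×10⁻⁹) = 4.414×10⁻¹⁹ J.
Energy delivered: (0.589 mW)(2460 s) = 1.449 J.
Photons incident: 1.449 / 4.414×10⁻¹⁹ = 3.283×10¹⁸, i.e. 3.283×10¹⁸/6.022×10²³ = 5.452×10⁻⁶ mol.
Photons absorbed: 0.863 × 5.452×10⁻⁶ = 4.705×10⁻⁶ mol.
Product: Φ × n_abs = 0.0387 × 4.705×10⁻⁶ = 1.821×10⁻⁷ mol.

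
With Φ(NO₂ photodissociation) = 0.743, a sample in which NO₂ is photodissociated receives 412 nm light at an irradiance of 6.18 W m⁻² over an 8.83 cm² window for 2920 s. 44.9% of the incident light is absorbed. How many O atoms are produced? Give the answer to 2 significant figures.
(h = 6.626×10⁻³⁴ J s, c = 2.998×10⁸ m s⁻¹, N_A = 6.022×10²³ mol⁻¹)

1.1×10¹⁹ atoms

Photon energy at 412 nm: hc/λ = (6.626×10⁻³⁴)(2.998×10⁸)/(412×10⁻⁹) = 4.822×10⁻¹⁹ J.
Energy delivered: (6.18 W m⁻²)(8.83×10⁻⁴ m²)(2920 s) = 15.93 J.
Photons incident: 15.93 / 4.822×10⁻¹⁹ = 3.304×10¹⁹, i.e. 3.304×10¹⁹/6.022×10²³ = 5.487×10⁻⁵ mol.
Photons absorbed: 0.449 × 5.487×10⁻⁵ = 2.464×10⁻⁵ mol.
Product: Φ × n_abs = 0.743 × 2.464×10⁻⁵ = 1.831×10⁻⁵ mol.
As a count: 1.831×10⁻⁵ × 6.022×10²³ = 1.1×10¹⁹.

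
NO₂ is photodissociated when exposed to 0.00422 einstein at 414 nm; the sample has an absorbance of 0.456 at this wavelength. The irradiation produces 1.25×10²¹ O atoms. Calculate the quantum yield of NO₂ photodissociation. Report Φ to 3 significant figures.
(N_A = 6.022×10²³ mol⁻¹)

Product: 1.25×10²¹ / 6.022×10²³ = 0.002076 mol.
Fraction absorbed: 1 − 10^(−0.456) = 0.6501.
Photons absorbed: 0.6501 × 0.00422 = 0.002743 mol.
Φ = 0.002076 mol / 0.002743 mol photons = 0.757.

Φ = 0.757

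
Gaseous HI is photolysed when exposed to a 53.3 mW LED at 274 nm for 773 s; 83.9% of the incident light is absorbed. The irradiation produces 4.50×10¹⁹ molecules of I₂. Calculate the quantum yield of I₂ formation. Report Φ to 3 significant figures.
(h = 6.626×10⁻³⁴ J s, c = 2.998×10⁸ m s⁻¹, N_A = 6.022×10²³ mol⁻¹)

Φ = 0.944

Product: 4.50×10¹⁹ / 6.022×10²³ = 7.473×10⁻⁵ mol.
Photon energy at 274 nm: hc/λ = (6.626×10⁻³⁴)(2.998×10⁸)/(274×10⁻⁹) = 7.250×10⁻¹⁹ J.
Energy delivered: (53.3 mW)(773 s) = 41.20 J.
Photons incident: 41.20 / 7.250×10⁻¹⁹ = 5.683×10¹⁹, i.e. 5.683×10¹⁹/6.022×10²³ = 9.437×10⁻⁵ mol.
Photons absorbed: 0.839 × 9.437×10⁻⁵ = 7.918×10⁻⁵ mol.
Φ = 7.473×10⁻⁵ mol / 7.918×10⁻⁵ mol photons = 0.944.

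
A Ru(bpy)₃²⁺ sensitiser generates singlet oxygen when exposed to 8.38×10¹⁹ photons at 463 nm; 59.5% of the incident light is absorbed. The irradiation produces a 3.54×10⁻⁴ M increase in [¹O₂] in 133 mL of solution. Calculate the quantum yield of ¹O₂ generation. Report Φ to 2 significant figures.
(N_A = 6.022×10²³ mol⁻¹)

Φ = 0.57

Product: (3.54×10⁻⁴ M)(0.133 L) = 4.708×10⁻⁵ mol.
Moles of photons: 8.38×10¹⁹ / 6.022×10²³ = 1.392×10⁻⁴ mol.
Photons absorbed: 0.595 × 1.392×10⁻⁴ = 8.282×10⁻⁵ mol.
Φ = 4.708×10⁻⁵ mol / 8.282×10⁻⁵ mol photons = 0.57.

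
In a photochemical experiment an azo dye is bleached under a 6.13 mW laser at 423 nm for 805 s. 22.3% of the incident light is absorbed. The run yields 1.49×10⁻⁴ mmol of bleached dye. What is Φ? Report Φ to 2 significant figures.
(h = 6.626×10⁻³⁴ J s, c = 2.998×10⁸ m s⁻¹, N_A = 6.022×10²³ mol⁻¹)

Φ = 0.038

Product: 1.49×10⁻⁴ mmol = 1.49×10⁻⁷ mol.
Photon energy at 423 nm: hc/λ = (6.626×10⁻³⁴)(2.998×10⁸)/(423×10⁻⁹) = 4.696×10⁻¹⁹ J.
Energy delivered: (6.13 mW)(805 s) = 4.935 J.
Photons incident: 4.935 / 4.696×10⁻¹⁹ = 1.051×10¹⁹, i.e. 1.051×10¹⁹/6.022×10²³ = 1.745×10⁻⁵ mol.
Photons absorbed: 0.223 × 1.745×10⁻⁵ = 3.891×10⁻⁶ mol.
Φ = 1.49×10⁻⁷ mol / 3.891×10⁻⁶ mol photons = 0.038.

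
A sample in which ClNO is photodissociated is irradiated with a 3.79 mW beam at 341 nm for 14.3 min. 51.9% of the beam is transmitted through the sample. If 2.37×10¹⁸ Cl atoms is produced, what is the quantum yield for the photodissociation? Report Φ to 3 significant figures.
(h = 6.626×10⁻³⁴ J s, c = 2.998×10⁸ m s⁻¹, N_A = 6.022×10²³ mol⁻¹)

Product: 2.37×10¹⁸ / 6.022×10²³ = 3.936×10⁻⁶ mol.
Photon energy at 341 nm: hc/λ = (6.626×10⁻³⁴)(2.998×10⁸)/(341×10⁻⁹) = 5.825×10⁻¹⁹ J.
Energy delivered: (3.79 mW)(858 s) = 3.252 J.
Photons incident: 3.252 / 5.825×10⁻¹⁹ = 5.583×10¹⁸, i.e. 5.583×10¹⁸/6.022×10²³ = 9.271×10⁻⁶ mol.
Fraction absorbed: 1 − 51.9/100 = 0.4810.
Photons absorbed: 0.4810 × 9.271×10⁻⁶ = 4.459×10⁻⁶ mol.
Φ = 3.936×10⁻⁶ mol / 4.459×10⁻⁶ mol photons = 0.883.

Φ = 0.883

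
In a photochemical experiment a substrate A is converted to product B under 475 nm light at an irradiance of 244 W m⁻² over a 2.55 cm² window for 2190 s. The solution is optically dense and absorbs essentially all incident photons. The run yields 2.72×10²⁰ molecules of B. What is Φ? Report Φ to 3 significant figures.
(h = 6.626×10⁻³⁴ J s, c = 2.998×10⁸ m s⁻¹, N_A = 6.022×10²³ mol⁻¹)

Φ = 0.835

Product: 2.72×10²⁰ / 6.022×10²³ = 4.517×10⁻⁴ mol.
Photon energy at 475 nm: hc/λ = (6.626×10⁻³⁴)(2.998×10⁸)/(475×10⁻⁹) = 4.182×10⁻¹⁹ J.
Energy delivered: (244 W m⁻²)(2.55×10⁻⁴ m²)(2190 s) = 136.3 J.
Photons incident: 136.3 / 4.182×10⁻¹⁹ = 3.259×10²⁰, i.e. 3.259×10²⁰/6.022×10²³ = 5.412×10⁻⁴ mol.
Φ = 4.517×10⁻⁴ mol / 5.412×10⁻⁴ mol photons = 0.835.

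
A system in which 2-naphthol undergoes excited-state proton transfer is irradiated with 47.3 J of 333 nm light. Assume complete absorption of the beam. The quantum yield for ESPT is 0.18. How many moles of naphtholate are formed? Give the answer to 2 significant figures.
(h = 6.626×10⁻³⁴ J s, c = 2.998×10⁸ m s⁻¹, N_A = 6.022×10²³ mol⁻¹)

2.4×10⁻⁵ mol

Photon energy at 333 nm: hc/λ = (6.626×10⁻³⁴)(2.998×10⁸)/(333×10⁻⁹) = 5.965×10⁻¹⁹ J.
Photons incident: 47.3 / 5.965×10⁻¹⁹ = 7.930×10¹⁹, i.e. 7.930×10¹⁹/6.022×10²³ = 1.317×10⁻⁴ mol.
Product: Φ × n_abs = 0.18 × 1.317×10⁻⁴ = 2.371×10⁻⁵ mol.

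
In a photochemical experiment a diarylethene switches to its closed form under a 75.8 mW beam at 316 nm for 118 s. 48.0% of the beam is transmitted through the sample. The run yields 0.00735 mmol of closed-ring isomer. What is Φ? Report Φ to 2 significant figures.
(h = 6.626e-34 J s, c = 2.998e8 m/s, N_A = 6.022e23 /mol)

Product: 0.00735 mmol = 7.35e-6 mol.
Photon energy at 316 nm: hc/λ = (6.626e-34)(2.998e8)/(316e-9) = 6.286e-19 J.
Energy delivered: (75.8 mW)(118 s) = 8.944 J.
Photons incident: 8.944 / 6.286e-19 = 1.423e19, i.e. 1.423e19/6.022e23 = 2.363e-5 mol.
Fraction absorbed: 1 − 48.0/100 = 0.5200.
Photons absorbed: 0.5200 × 2.363e-5 = 1.229e-5 mol.
Φ = 7.35e-6 mol / 1.229e-5 mol photons = 0.60.

Φ = 0.60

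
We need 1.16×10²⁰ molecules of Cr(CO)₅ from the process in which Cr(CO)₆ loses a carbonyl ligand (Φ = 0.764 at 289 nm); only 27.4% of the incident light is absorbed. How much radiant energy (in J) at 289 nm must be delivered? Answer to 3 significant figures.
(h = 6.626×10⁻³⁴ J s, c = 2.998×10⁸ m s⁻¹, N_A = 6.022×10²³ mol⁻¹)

Product: 1.16×10²⁰ / 6.022×10²³ = 1.926×10⁻⁴ mol.
Photons that must be absorbed: 1.926×10⁻⁴ / 0.764 = 2.521×10⁻⁴ mol.
Incident photons needed: 2.521×10⁻⁴ / 0.274 = 9.201×10⁻⁴ mol.
Photon energy: hc/λ = 6.874×10⁻¹⁹ J; per mole, 4.140×10⁵ J mol⁻¹.
Energy required: 9.201×10⁻⁴ × 4.140×10⁵ = 381 J.

381 J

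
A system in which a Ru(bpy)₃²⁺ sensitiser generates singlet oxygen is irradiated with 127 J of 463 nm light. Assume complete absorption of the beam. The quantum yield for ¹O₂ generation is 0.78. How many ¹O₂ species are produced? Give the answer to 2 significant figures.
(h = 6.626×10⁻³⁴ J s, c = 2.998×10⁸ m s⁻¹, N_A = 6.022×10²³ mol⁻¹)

2.3×10²⁰ species

Photon energy at 463 nm: hc/λ = (6.626×10⁻³⁴)(2.998×10⁸)/(463×10⁻⁹) = 4.290×10⁻¹⁹ J.
Photons incident: 127 / 4.290×10⁻¹⁹ = 2.960×10²⁰, i.e. 2.960×10²⁰/6.022×10²³ = 4.915×10⁻⁴ mol.
Product: Φ × n_abs = 0.78 × 4.915×10⁻⁴ = 3.834×10⁻⁴ mol.
As a count: 3.834×10⁻⁴ × 6.022×10²³ = 2.3×10²⁰.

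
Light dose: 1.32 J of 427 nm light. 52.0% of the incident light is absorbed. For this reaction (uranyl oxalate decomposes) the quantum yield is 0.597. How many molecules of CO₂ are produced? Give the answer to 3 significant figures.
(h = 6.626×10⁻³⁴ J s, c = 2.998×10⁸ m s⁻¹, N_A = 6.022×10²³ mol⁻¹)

8.81×10¹⁷ molecules

Photon energy at 427 nm: hc/λ = (6.626×10⁻³⁴)(2.998×10⁸)/(427×10⁻⁹) = 4.652×10⁻¹⁹ J.
Photons incident: 1.32 / 4.652×10⁻¹⁹ = 2.837×10¹⁸, i.e. 2.837×10¹⁸/6.022×10²³ = 4.711×10⁻⁶ mol.
Photons absorbed: 0.520 × 4.711×10⁻⁶ = 2.450×10⁻⁶ mol.
Product: Φ × n_abs = 0.597 × 2.450×10⁻⁶ = 1.463×10⁻⁶ mol.
As a count: 1.463×10⁻⁶ × 6.022×10²³ = 8.81×10¹⁷.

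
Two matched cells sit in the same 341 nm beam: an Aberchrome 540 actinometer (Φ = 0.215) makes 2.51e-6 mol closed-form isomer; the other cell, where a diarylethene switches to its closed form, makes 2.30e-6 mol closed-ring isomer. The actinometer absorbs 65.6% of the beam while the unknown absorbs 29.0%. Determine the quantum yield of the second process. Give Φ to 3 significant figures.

Photons absorbed by the actinometer: 2.51e-6 / 0.215 = 1.167e-5 mol.
Incident flux: 1.167e-5 / 0.656 = 1.779e-5 einstein.
Absorbed by unknown: 0.290 × 1.779e-5 = 5.159e-6 mol.
Φ(unknown) = 2.30e-6 / 5.159e-6 = 0.446.

Φ = 0.446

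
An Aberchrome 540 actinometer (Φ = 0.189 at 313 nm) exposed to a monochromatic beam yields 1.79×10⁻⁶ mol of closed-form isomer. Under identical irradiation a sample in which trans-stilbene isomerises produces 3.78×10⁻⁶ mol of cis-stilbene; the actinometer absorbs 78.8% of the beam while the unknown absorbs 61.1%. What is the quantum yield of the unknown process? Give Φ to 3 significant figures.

Φ = 0.515

Photons absorbed by the actinometer: 1.79×10⁻⁶ / 0.189 = 9.471×10⁻⁶ mol.
Incident flux: 9.471×10⁻⁶ / 0.788 = 1.202×10⁻⁵ einstein.
Absorbed by unknown: 0.611 × 1.202×10⁻⁵ = 7.344×10⁻⁶ mol.
Φ(unknown) = 3.78×10⁻⁶ / 7.344×10⁻⁶ = 0.515.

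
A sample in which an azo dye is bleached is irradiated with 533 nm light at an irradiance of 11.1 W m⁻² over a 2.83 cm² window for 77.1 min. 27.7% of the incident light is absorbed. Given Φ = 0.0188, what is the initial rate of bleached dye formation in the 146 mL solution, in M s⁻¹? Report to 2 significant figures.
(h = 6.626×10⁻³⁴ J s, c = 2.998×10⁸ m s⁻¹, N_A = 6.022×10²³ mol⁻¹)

5.0×10⁻¹⁰ M s⁻¹

Photon energy at 533 nm: hc/λ = (6.626×10⁻³⁴)(2.998×10⁸)/(533×10⁻⁹) = 3.727×10⁻¹⁹ J.
Energy delivered: (11.1 W m⁻²)(2.83×10⁻⁴ m²)(4626 s) = 14.53 J.
Photons incident: 14.53 / 3.727×10⁻¹⁹ = 3.899×10¹⁹, i.e. 3.899×10¹⁹/6.022×10²³ = 6.475×10⁻⁵ mol.
Photons absorbed: 0.277 × 6.475×10⁻⁵ = 1.794×10⁻⁵ mol.
Product formed: 0.0188 × 1.794×10⁻⁵ = 3.373×10⁻⁷ mol.
Rate: 3.373×10⁻⁷ mol / (4626 s × 0.146 L) = 5.0×10⁻¹⁰ M s⁻¹.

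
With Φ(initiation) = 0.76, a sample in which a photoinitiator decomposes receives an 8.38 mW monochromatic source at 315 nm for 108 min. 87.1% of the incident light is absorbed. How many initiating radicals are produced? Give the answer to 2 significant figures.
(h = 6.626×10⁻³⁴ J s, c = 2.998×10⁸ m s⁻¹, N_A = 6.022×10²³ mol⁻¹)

5.7×10¹⁹ initiating radicals

Photon energy at 315 nm: hc/λ = (6.626×10⁻³⁴)(2.998×10⁸)/(315×10⁻⁹) = 6.306×10⁻¹⁹ J.
Energy delivered: (8.38 mW)(6480 s) = 54.30 J.
Photons incident: 54.30 / 6.306×10⁻¹⁹ = 8.611×10¹⁹, i.e. 8.611×10¹⁹/6.022×10²³ = 1.430×10⁻⁴ mol.
Photons absorbed: 0.871 × 1.430×10⁻⁴ = 1.246×10⁻⁴ mol.
Product: Φ × n_abs = 0.76 × 1.246×10⁻⁴ = 9.470×10⁻⁵ mol.
As a count: 9.470×10⁻⁵ × 6.022×10²³ = 5.7×10¹⁹.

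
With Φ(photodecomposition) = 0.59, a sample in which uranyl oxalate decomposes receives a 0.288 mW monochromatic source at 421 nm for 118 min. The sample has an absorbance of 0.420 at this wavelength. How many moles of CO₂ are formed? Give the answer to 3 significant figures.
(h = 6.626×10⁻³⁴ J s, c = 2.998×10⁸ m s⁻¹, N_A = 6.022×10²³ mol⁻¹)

2.62×10⁻⁶ mol

Photon energy at 421 nm: hc/λ = (6.626×10⁻³⁴)(2.998×10⁸)/(421×10⁻⁹) = 4.718×10⁻¹⁹ J.
Energy delivered: (0.288 mW)(7080 s) = 2.039 J.
Photons incident: 2.039 / 4.718×10⁻¹⁹ = 4.322×10¹⁸, i.e. 4.322×10¹⁸/6.022×10²³ = 7.177×10⁻⁶ mol.
Fraction absorbed: 1 − 10^(−0.420) = 0.6198.
Photons absorbed: 0.6198 × 7.177×10⁻⁶ = 4.448×10⁻⁶ mol.
Product: Φ × n_abs = 0.59 × 4.448×10⁻⁶ = 2.624×10⁻⁶ mol.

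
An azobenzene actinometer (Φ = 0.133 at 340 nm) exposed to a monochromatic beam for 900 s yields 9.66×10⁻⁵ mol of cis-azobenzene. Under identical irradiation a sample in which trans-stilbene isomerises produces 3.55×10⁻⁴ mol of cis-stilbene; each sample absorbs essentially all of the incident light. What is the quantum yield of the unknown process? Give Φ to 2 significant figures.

Photons absorbed by the actinometer: 9.66×10⁻⁵ / 0.133 = 7.263×10⁻⁴ mol.
Φ(unknown) = 3.55×10⁻⁴ / 7.263×10⁻⁴ = 0.49.

Φ = 0.49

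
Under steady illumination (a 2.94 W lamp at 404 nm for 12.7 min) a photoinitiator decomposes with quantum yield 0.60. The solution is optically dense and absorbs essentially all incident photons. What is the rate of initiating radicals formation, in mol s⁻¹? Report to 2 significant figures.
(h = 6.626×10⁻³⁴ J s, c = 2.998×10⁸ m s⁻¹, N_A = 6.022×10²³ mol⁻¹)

Photon energy at 404 nm: hc/λ = (6.626×10⁻³⁴)(2.998×10⁸)/(404×10⁻⁹) = 4.917×10⁻¹⁹ J.
Energy delivered: (2.94 W)(762 s) = 2240 J.
Photons incident: 2240 / 4.917×10⁻¹⁹ = 4.556×10²¹, i.e. 4.556×10²¹/6.022×10²³ = 0.007566 mol.
Product formed: 0.60 × 0.007566 = 0.004540 mol.
Rate: 0.004540 / 762 s = 6.0×10⁻⁶ mol s⁻¹.

6.0×10⁻⁶ mol s⁻¹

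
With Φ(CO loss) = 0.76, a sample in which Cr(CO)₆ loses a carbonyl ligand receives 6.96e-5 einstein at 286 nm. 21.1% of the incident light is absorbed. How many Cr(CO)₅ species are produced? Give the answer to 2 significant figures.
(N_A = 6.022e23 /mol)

Photons absorbed: 0.211 × 6.96e-5 = 1.469e-5 mol.
Product: Φ × n_abs = 0.76 × 1.469e-5 = 1.116e-5 mol.
As a count: 1.116e-5 × 6.022e23 = 6.7e18.

6.7e18 species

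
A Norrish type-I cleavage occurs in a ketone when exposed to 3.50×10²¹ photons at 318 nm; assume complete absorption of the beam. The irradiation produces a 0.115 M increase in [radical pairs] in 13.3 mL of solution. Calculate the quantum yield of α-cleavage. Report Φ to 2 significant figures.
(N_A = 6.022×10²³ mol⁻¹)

Φ = 0.26

Product: (0.115 M)(0.0133 L) = 0.001530 mol.
Moles of photons: 3.50×10²¹ / 6.022×10²³ = 0.005812 mol.
Φ = 0.001530 mol / 0.005812 mol photons = 0.26.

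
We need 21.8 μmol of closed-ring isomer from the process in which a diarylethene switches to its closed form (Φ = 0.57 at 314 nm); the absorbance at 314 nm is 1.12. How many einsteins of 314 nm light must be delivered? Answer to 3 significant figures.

Product: 21.8 μmol = 2.18e-5 mol.
Photons that must be absorbed: 2.18e-5 / 0.57 = 3.825e-5 mol.
Fraction absorbed: 1 − 10^(−1.12) = 0.9241.
Incident photons needed: 3.825e-5 / 0.9241 = 4.139e-5 mol.

4.14e-5 einstein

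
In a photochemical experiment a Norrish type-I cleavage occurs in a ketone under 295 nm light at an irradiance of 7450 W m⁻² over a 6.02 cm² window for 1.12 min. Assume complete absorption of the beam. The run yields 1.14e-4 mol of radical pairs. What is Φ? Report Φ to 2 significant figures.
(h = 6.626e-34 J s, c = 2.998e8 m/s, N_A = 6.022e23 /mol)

Φ = 0.15

Photon energy at 295 nm: hc/λ = (6.626e-34)(2.998e8)/(295e-9) = 6.734e-19 J.
Energy delivered: (7450 W m⁻²)(6.02e-4 m²)(67.2 s) = 301.4 J.
Photons incident: 301.4 / 6.734e-19 = 4.476e20, i.e. 4.476e20/6.022e23 = 7.433e-4 mol.
Φ = 1.14e-4 mol / 7.433e-4 mol photons = 0.15.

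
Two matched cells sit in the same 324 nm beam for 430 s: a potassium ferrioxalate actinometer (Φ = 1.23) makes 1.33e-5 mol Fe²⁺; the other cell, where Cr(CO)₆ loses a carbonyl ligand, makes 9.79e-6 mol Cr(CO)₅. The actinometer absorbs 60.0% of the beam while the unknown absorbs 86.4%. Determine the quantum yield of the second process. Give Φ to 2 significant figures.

Φ = 0.63

Photons absorbed by the actinometer: 1.33e-5 / 1.23 = 1.081e-5 mol.
Incident flux: 1.081e-5 / 0.600 = 1.802e-5 einstein.
Absorbed by unknown: 0.864 × 1.802e-5 = 1.557e-5 mol.
Φ(unknown) = 9.79e-6 / 1.557e-5 = 0.63.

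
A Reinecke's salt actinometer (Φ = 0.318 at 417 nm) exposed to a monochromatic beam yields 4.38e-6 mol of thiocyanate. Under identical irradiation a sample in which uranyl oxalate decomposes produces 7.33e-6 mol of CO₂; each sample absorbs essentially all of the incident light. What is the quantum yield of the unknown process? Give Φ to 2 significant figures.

Φ = 0.53

Photons absorbed by the actinometer: 4.38e-6 / 0.318 = 1.377e-5 mol.
Φ(unknown) = 7.33e-6 / 1.377e-5 = 0.53.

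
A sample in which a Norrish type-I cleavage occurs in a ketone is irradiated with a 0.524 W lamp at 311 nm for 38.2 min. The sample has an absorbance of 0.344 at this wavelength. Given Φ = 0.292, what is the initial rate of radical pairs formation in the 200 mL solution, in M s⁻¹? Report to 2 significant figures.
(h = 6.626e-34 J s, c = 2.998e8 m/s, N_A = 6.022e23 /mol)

1.1e-6 M s⁻¹

Photon energy at 311 nm: hc/λ = (6.626e-34)(2.998e8)/(311e-9) = 6.387e-19 J.
Energy delivered: (0.524 W)(2292 s) = 1201 J.
Photons incident: 1201 / 6.387e-19 = 1.880e21, i.e. 1.880e21/6.022e23 = 0.003122 mol.
Fraction absorbed: 1 − 10^(−0.344) = 0.5471.
Photons absorbed: 0.5471 × 0.003122 = 0.001708 mol.
Product formed: 0.292 × 0.001708 = 4.987e-4 mol.
Rate: 4.987e-4 mol / (2292 s × 0.2 L) = 1.1e-6 M s⁻¹.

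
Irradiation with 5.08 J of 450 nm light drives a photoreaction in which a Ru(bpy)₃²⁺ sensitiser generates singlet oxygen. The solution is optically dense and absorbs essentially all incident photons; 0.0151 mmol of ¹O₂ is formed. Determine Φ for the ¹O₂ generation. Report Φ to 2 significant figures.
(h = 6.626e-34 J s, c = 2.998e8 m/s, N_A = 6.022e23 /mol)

Product: 0.0151 mmol = 1.51e-5 mol.
Photon energy at 450 nm: hc/λ = (6.626e-34)(2.998e8)/(450e-9) = 4.414e-19 J.
Photons incident: 5.08 / 4.414e-19 = 1.151e19, i.e. 1.151e19/6.022e23 = 1.911e-5 mol.
Φ = 1.51e-5 mol / 1.911e-5 mol photons = 0.79.

Φ = 0.79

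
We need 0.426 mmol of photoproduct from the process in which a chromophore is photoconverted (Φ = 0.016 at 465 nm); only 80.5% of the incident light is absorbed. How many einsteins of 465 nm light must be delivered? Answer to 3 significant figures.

Product: 0.426 mmol = 4.26×10⁻⁴ mol.
Photons that must be absorbed: 4.26×10⁻⁴ / 0.016 = 0.02663 mol.
Incident photons needed: 0.02663 / 0.805 = 0.03308 mol.

0.0331 einstein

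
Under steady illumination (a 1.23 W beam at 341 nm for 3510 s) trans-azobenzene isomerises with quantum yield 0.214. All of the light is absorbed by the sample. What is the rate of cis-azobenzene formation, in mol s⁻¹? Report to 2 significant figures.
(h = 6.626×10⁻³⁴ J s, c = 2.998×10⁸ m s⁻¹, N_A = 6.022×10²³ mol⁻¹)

Photon energy at 341 nm: hc/λ = (6.626×10⁻³⁴)(2.998×10⁸)/(341×10⁻⁹) = 5.825×10⁻¹⁹ J.
Energy delivered: (1.23 W)(3510 s) = 4317 J.
Photons incident: 4317 / 5.825×10⁻¹⁹ = 7.411×10²¹, i.e. 7.411×10²¹/6.022×10²³ = 0.01231 mol.
Product formed: 0.214 × 0.01231 = 0.002634 mol.
Rate: 0.002634 / 3510 s = 7.5×10⁻⁷ mol s⁻¹.

7.5×10⁻⁷ mol s⁻¹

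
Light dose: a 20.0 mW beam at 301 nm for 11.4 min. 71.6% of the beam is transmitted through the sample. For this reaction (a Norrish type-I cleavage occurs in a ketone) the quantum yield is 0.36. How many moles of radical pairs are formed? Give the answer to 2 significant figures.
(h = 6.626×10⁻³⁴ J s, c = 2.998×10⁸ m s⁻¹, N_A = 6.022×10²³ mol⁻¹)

Photon energy at 301 nm: hc/λ = (6.626×10⁻³⁴)(2.998×10⁸)/(301×10⁻⁹) = 6.600×10⁻¹⁹ J.
Energy delivered: (20.0 mW)(684 s) = 13.68 J.
Photons incident: 13.68 / 6.600×10⁻¹⁹ = 2.073×10¹⁹, i.e. 2.073×10¹⁹/6.022×10²³ = 3.442×10⁻⁵ mol.
Fraction absorbed: 1 − 71.6/100 = 0.2840.
Photons absorbed: 0.2840 × 3.442×10⁻⁵ = 9.775×10⁻⁶ mol.
Product: Φ × n_abs = 0.36 × 9.775×10⁻⁶ = 3.519×10⁻⁶ mol.

3.5×10⁻⁶ mol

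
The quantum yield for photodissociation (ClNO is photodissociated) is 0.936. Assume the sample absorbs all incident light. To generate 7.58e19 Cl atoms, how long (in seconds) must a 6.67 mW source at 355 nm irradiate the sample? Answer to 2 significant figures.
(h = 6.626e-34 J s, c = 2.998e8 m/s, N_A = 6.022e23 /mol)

Product: 7.58e19 / 6.022e23 = 1.259e-4 mol.
Photons that must be absorbed: 1.259e-4 / 0.936 = 1.345e-4 mol.
Photon energy: hc/λ = 5.596e-19 J; per mole, 3.370e5 J mol⁻¹.
Energy required: 1.345e-4 × 3.370e5 = 45.33 J.
Time: 45.33 J / 0.00667 W = 6800 s.

t ≈ 6800 s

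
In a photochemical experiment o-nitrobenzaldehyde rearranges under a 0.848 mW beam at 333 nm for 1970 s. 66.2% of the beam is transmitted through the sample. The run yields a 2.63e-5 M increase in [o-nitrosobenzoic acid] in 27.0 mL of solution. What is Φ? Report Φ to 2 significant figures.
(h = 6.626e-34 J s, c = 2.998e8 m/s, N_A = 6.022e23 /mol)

Φ = 0.45

Product: (2.63e-5 M)(0.027 L) = 7.101e-7 mol.
Photon energy at 333 nm: hc/λ = (6.626e-34)(2.998e8)/(333e-9) = 5.965e-19 J.
Energy delivered: (0.848 mW)(1970 s) = 1.671 J.
Photons incident: 1.671 / 5.965e-19 = 2.801e18, i.e. 2.801e18/6.022e23 = 4.651e-6 mol.
Fraction absorbed: 1 − 66.2/100 = 0.3380.
Photons absorbed: 0.3380 × 4.651e-6 = 1.572e-6 mol.
Φ = 7.101e-7 mol / 1.572e-6 mol photons = 0.45.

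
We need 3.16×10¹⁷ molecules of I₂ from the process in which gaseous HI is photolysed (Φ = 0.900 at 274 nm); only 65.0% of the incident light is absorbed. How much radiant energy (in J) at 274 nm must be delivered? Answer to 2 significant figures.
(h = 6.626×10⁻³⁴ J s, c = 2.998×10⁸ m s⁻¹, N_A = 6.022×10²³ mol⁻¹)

Product: 3.16×10¹⁷ / 6.022×10²³ = 5.247×10⁻⁷ mol.
Photons that must be absorbed: 5.247×10⁻⁷ / 0.900 = 5.830×10⁻⁷ mol.
Incident photons needed: 5.830×10⁻⁷ / 0.650 = 8.969×10⁻⁷ mol.
Photon energy: hc/λ = 7.250×10⁻¹⁹ J; per mole, 4.366×10⁵ J mol⁻¹.
Energy required: 8.969×10⁻⁷ × 4.366×10⁵ = 0.39 J.

0.39 J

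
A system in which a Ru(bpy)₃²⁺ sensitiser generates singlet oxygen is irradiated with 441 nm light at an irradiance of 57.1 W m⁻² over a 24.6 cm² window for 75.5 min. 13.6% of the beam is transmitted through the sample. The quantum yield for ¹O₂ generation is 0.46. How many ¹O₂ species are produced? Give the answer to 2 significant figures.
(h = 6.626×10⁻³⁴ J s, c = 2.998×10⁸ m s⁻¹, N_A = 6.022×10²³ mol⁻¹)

5.6×10²⁰ species

Photon energy at 441 nm: hc/λ = (6.626×10⁻³⁴)(2.998×10⁸)/(441×10⁻⁹) = 4.504×10⁻¹⁹ J.
Energy delivered: (57.1 W m⁻²)(24.6×10⁻⁴ m²)(4530 s) = 636.3 J.
Photons incident: 636.3 / 4.504×10⁻¹⁹ = 1.413×10²¹, i.e. 1.413×10²¹/6.022×10²³ = 0.002346 mol.
Fraction absorbed: 1 − 13.6/100 = 0.8640.
Photons absorbed: 0.8640 × 0.002346 = 0.002027 mol.
Product: Φ × n_abs = 0.46 × 0.002027 = 9.324×10⁻⁴ mol.
As a count: 9.324×10⁻⁴ × 6.022×10²³ = 5.6×10²⁰.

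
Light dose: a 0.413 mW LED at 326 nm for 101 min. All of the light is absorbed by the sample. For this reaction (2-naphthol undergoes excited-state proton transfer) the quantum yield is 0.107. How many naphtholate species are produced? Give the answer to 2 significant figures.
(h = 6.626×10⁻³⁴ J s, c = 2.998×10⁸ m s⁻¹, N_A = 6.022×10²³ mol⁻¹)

Photon energy at 326 nm: hc/λ = (6.626×10⁻³⁴)(2.998×10⁸)/(326×10⁻⁹) = 6.093×10⁻¹⁹ J.
Energy delivered: (0.413 mW)(6060 s) = 2.503 J.
Photons incident: 2.503 / 6.093×10⁻¹⁹ = 4.108×10¹⁸, i.e. 4.108×10¹⁸/6.022×10²³ = 6.822×10⁻⁶ mol.
Product: Φ × n_abs = 0.107 × 6.822×10⁻⁶ = 7.300×10⁻⁷ mol.
As a count: 7.300×10⁻⁷ × 6.022×10²³ = 4.4×10¹⁷.

4.4×10¹⁷ species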